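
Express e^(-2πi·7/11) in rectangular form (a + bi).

ω_11^7 = e^(-2πi·7/11)
= cos(-2π·7/11) + i·sin(-2π·7/11)
= cos(-14π/11) + i·sin(-14π/11)

ω_11^7 = cos(-14π/11) + i·sin(-14π/11) = -0.6549+0.7557i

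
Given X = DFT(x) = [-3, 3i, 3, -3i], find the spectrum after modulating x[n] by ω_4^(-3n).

Modulation property: DFT(ω_4^(-3n)·x[n]) = X[(k-3) mod 4], so circularly shift X by 3 positions.

X[k-3] = [3i, 3, -3i, -3]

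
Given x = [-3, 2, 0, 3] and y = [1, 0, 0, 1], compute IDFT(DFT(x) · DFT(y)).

(x ⊛ y)[n] = Σ(m=0 to 3) x[m] · y[(n-m) mod 4]

Computing each output sample:
(x ⊛ y)[0] = -1
(x ⊛ y)[1] = 2
(x ⊛ y)[2] = 3
(x ⊛ y)[3] = 0

x ⊛ y = [-1, 2, 3, 0]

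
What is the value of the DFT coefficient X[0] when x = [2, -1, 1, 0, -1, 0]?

X[0] = Σ(n=0 to 5) x[n] · ω_6^0 = Σ x[n]
= (2) + (-1) + (1) + (0) + (-1) + (0)

X[0] = 1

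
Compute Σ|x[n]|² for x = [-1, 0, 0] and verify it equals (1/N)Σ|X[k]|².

Time domain:
Σ|x[n]|² = |-1|² + |0|² + |0|² = 1.0000

Frequency domain:
(1/3)Σ|X[k]|² = (1/3)(|-1|² + |-1|² + |-1|²) = (1/3)·3.0000 = 1.0000

Both sides agree, confirming Parseval's theorem.

Σ|x[n]|² = (1/N)Σ|X[k]|² = 1.0000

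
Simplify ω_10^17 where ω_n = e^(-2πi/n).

Since ω_10^10 = 1, powers reduce modulo 10.
17 mod 10 = 7
So ω_10^17 = ω_10^7 = e^(-2πi·7/10)

ω_10^17 = ω_10^7 = -0.3090+0.9511i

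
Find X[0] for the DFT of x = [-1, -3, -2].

X[0] = Σ(n=0 to 2) x[n] · ω_3^0 = Σ x[n]
= (-1) + (-3) + (-2)

X[0] = -6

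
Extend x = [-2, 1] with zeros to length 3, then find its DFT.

Original 2-point DFT: [-1, -3]
Zero-padded 3-point DFT provides frequency interpolation.

DFT_3([x, 0, ...]) = [-1, -2.5000-0.8660i, -2.5000+0.8660i]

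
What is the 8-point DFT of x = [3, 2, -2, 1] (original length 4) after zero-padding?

Original 4-point DFT: [4, 5-1i, -2, 5+1i]
Zero-padded 8-point DFT provides frequency interpolation.

DFT_8([x, 0, ...]) = [4, 3.7071-0.1213i, 5-1i, 2.2929-4.1213i, -2, 2.2929+4.1213i, 5+1i, 3.7071+0.1213i]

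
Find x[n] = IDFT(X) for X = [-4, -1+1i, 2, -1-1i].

x[n] = (1/4) Σ(k=0 to 3) X[k] · e^(2πikn/4)

Computing each x[n]:
x[0] = -1
x[1] = -2
x[2] = 0
x[3] = -1

x = [-1, -2, 0, -1]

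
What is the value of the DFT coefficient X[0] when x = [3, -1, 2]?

X[0] = Σ(n=0 to 2) x[n] · ω_3^0 = Σ x[n]
= (3) + (-1) + (2)

X[0] = 4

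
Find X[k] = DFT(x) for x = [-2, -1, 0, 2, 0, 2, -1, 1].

X[k] = Σ(n=0 to 7) x[n] · ω_8^(nk)
where ω_8 = e^(-2πi/8)

Computing each X[k]:
X[0] = 1
X[1] = -4.8284+0.4142i
X[2] = -1+2i
X[3] = 0.8284+2.4142i
X[4] = -7
X[5] = 0.8284-2.4142i
X[6] = -1-2i
X[7] = -4.8284-0.4142i

X = [1, -4.8284+0.4142i, -1+2i, 0.8284+2.4142i, -7, 0.8284-2.4142i, -1-2i, -4.8284-0.4142i]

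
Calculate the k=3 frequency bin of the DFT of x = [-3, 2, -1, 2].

X[3] = Σ(n=0 to 3) x[n] · ω_4^(3n) where ω_4 = e^(-2πi/4)
= (-3)·ω_4^0 + (2)·ω_4^3 + (-1)·ω_4^6 + (2)·ω_4^9

X[3] = -2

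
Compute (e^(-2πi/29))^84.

Since ω_29^29 = 1, powers reduce modulo 29.
84 mod 29 = 26
So ω_29^84 = ω_29^26 = e^(-2πi·26/29)

ω_29^84 = ω_29^26 = 0.7961+0.6052i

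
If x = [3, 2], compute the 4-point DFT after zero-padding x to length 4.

Original 2-point DFT: [5, 1]
Zero-padded 4-point DFT provides frequency interpolation.

DFT_4([x, 0, ...]) = [5, 3-2i, 1, 3+2i]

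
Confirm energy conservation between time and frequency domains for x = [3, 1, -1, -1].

Time domain:
Σ|x[n]|² = |3|² + |1|² + |-1|² + |-1|² = 12.0000

Frequency domain:
(1/4)Σ|X[k]|² = (1/4)(|2|² + |4-2i|² + |2|² + |4+2i|²) = (1/4)·48.0000 = 12.0000

Both sides agree, confirming Parseval's theorem.

Σ|x[n]|² = (1/N)Σ|X[k]|² = 12.0000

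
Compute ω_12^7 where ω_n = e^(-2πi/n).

ω_12^7 = e^(-2πi·7/12)
= cos(-2π·7/12) + i·sin(-2π·7/12)
= cos(-14π/12) + i·sin(-14π/12)

ω_12^7 = cos(-14π/12) + i·sin(-14π/12) = -0.8660+0.5000i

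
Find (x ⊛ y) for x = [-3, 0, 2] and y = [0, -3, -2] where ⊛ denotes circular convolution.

(x ⊛ y)[n] = Σ(m=0 to 2) x[m] · y[(n-m) mod 3]

Computing each output sample:
(x ⊛ y)[0] = -6
(x ⊛ y)[1] = 5
(x ⊛ y)[2] = 6

x ⊛ y = [-6, 5, 6]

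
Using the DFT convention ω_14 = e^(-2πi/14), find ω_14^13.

ω_14^13 = e^(-2πi·13/14)
= cos(-2π·13/14) + i·sin(-2π·13/14)
= cos(-26π/14) + i·sin(-26π/14)

ω_14^13 = cos(-26π/14) + i·sin(-26π/14) = 0.9010+0.4339i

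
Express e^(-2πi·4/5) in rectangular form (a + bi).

ω_5^4 = e^(-2πi·4/5)
= cos(-2π·4/5) + i·sin(-2π·4/5)
= cos(-8π/5) + i·sin(-8π/5)

ω_5^4 = cos(-8π/5) + i·sin(-8π/5) = 0.3090+0.9511i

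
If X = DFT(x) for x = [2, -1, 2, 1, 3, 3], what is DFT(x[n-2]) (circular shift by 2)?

Time shift by 2: X_shifted[k] = ω_6^(2k) · X[k]
Shifted x = [3, 3, 2, -1, 2, 1]

DFT(x[n-2]) = [10, 4.0000-1.7321i, -2.0000-1.7321i, 4, -2.0000+1.7321i, 4.0000+1.7321i]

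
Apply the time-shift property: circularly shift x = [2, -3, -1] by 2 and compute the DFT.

Time shift by 2: X_shifted[k] = ω_3^(2k) · X[k]
Shifted x = [-3, -1, 2]

DFT(x[n-2]) = [-2, -3.5000+2.5981i, -3.5000-2.5981i]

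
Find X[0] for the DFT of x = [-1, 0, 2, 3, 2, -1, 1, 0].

X[0] = Σ(n=0 to 7) x[n] · ω_8^0 = Σ x[n]
= (-1) + (0) + (2) + (3) + (2) + (-1) + (1) + (0)

X[0] = 6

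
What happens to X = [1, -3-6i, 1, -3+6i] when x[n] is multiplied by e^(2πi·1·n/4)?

Modulation property: DFT(ω_4^(-1n)·x[n]) = X[(k-1) mod 4], so circularly shift X by 1 positions.

X[k-1] = [-3+6i, 1, -3-6i, 1]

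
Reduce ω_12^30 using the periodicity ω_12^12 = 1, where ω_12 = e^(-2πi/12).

Since ω_12^12 = 1, powers reduce modulo 12.
30 mod 12 = 6
So ω_12^30 = ω_12^6 = e^(-2πi·6/12)

ω_12^30 = ω_12^6 = -1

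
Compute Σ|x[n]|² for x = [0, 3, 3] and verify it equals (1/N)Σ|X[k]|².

Time domain:
Σ|x[n]|² = |0|² + |3|² + |3|² = 18.0000

Frequency domain:
(1/3)Σ|X[k]|² = (1/3)(|6|² + |-3|² + |-3|²) = (1/3)·54.0000 = 18.0000

Both sides agree, confirming Parseval's theorem.

Σ|x[n]|² = (1/N)Σ|X[k]|² = 18.0000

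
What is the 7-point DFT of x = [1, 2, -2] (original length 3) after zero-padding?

Original 3-point DFT: [1, 1.0000-3.4641i, 1.0000+3.4641i]
Zero-padded 7-point DFT provides frequency interpolation.

DFT_7([x, 0, ...]) = [1, 2.6920+0.3862i, 2.3569-2.8176i, -2.0489-2.4314i, -2.0489+2.4314i, 2.3569+2.8176i, 2.6920-0.3862i]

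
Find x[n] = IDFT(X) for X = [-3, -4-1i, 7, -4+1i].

x[n] = (1/4) Σ(k=0 to 3) X[k] · e^(2πikn/4)

Computing each x[n]:
x[0] = -1
x[1] = -2
x[2] = 3
x[3] = -3

x = [-1, -2, 3, -3]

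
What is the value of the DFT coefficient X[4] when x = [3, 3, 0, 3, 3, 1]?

X[4] = Σ(n=0 to 5) x[n] · ω_6^(4n) where ω_6 = e^(-2πi/6)
= (3)·ω_6^0 + (3)·ω_6^4 + (0)·ω_6^8 + (3)·ω_6^12 + (3)·ω_6^16 + (1)·ω_6^20

X[4] = 2.5000+4.3301i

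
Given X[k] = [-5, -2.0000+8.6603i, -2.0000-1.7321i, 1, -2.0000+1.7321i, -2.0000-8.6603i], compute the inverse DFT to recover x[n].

x[n] = (1/6) Σ(k=0 to 5) X[k] · e^(2πikn/6)

Computing each x[n]:
x[0] = -2
x[1] = -3
x[2] = -3
x[3] = -1
x[4] = 3
x[5] = 1

x = [-2, -3, -3, -1, 3, 1]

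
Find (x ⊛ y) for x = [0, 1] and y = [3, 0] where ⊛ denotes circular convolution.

(x ⊛ y)[n] = Σ(m=0 to 1) x[m] · y[(n-m) mod 2]

Computing each output sample:
(x ⊛ y)[0] = 0
(x ⊛ y)[1] = 3

x ⊛ y = [0, 3]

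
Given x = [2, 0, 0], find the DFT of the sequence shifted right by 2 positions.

Time shift by 2: X_shifted[k] = ω_3^(2k) · X[k]
Shifted x = [0, 0, 2]

DFT(x[n-2]) = [2, -1.0000+1.7321i, -1.0000-1.7321i]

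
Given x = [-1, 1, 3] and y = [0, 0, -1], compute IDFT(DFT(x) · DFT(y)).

(x ⊛ y)[n] = Σ(m=0 to 2) x[m] · y[(n-m) mod 3]

Computing each output sample:
(x ⊛ y)[0] = -1
(x ⊛ y)[1] = -3
(x ⊛ y)[2] = 1

x ⊛ y = [-1, -3, 1]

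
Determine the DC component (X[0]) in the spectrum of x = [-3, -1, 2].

X[0] = Σ(n=0 to 2) x[n] · ω_3^0 = Σ x[n]
= (-3) + (-1) + (2)

X[0] = -2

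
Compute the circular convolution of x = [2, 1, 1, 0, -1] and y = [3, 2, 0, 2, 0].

(x ⊛ y)[n] = Σ(m=0 to 4) x[m] · y[(n-m) mod 5]

Computing each output sample:
(x ⊛ y)[0] = 6
(x ⊛ y)[1] = 7
(x ⊛ y)[2] = 3
(x ⊛ y)[3] = 6
(x ⊛ y)[4] = -1

x ⊛ y = [6, 7, 3, 6, -1]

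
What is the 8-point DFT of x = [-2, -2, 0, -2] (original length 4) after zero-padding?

Original 4-point DFT: [-6, -2, 2, -2]
Zero-padded 8-point DFT provides frequency interpolation.

DFT_8([x, 0, ...]) = [-6, -2.0000+2.8284i, -2, -2.0000+2.8284i, 2, -2.0000-2.8284i, -2, -2.0000-2.8284i]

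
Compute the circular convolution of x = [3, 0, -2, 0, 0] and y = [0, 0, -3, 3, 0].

(x ⊛ y)[n] = Σ(m=0 to 4) x[m] · y[(n-m) mod 5]

Computing each output sample:
(x ⊛ y)[0] = -6
(x ⊛ y)[1] = 0
(x ⊛ y)[2] = -9
(x ⊛ y)[3] = 9
(x ⊛ y)[4] = 6

x ⊛ y = [-6, 0, -9, 9, 6]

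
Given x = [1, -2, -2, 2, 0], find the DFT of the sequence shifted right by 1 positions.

Time shift by 1: X_shifted[k] = ω_5^(1k) · X[k]
Shifted x = [0, 1, -2, -2, 2]

DFT(x[n-1]) = [-1, 4.1631+0.9511i, -3.6631+0.5878i, -3.6631-0.5878i, 4.1631-0.9511i]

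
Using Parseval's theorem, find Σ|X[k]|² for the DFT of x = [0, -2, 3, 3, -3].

Parseval: Σ|x[n]|² = (1/N)Σ|X[k]|², so Σ|X[k]|² = N·Σ|x[n]|² = 5·31.0000

Σ|X[k]|² = N·Σ|x[n]|² = 5·31.0000 = 155.0000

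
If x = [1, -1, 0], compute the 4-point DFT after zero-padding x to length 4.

Original 3-point DFT: [0, 1.5000+0.8660i, 1.5000-0.8660i]
Zero-padded 4-point DFT provides frequency interpolation.

DFT_4([x, 0, ...]) = [0, 1+1i, 2, 1-1i]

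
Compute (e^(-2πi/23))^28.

Since ω_23^23 = 1, powers reduce modulo 23.
28 mod 23 = 5
So ω_23^28 = ω_23^5 = e^(-2πi·5/23)

ω_23^28 = ω_23^5 = 0.2035-0.9791i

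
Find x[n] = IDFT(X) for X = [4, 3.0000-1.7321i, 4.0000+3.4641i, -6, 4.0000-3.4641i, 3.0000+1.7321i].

x[n] = (1/6) Σ(k=0 to 5) X[k] · e^(2πikn/6)

Computing each x[n]:
x[0] = 2
x[1] = 1
x[2] = 0
x[3] = 2
x[4] = -3
x[5] = 2

x = [2, 1, 0, 2, -3, 2]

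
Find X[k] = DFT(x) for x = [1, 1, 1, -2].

X[k] = Σ(n=0 to 3) x[n] · ω_4^(nk)
where ω_4 = e^(-2πi/4)

Computing each X[k]:
X[0] = 1
X[1] = -3i
X[2] = 3
X[3] = 3i

X = [1, -3i, 3, 3i]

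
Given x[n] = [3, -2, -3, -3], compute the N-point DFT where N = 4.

X[k] = Σ(n=0 to 3) x[n] · ω_4^(nk)
where ω_4 = e^(-2πi/4)

Computing each X[k]:
X[0] = -5
X[1] = 6-1i
X[2] = 5
X[3] = 6+1i

X = [-5, 6-1i, 5, 6+1i]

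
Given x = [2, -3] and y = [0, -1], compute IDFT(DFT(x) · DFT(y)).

(x ⊛ y)[n] = Σ(m=0 to 1) x[m] · y[(n-m) mod 2]

Computing each output sample:
(x ⊛ y)[0] = 3
(x ⊛ y)[1] = -2

x ⊛ y = [3, -2]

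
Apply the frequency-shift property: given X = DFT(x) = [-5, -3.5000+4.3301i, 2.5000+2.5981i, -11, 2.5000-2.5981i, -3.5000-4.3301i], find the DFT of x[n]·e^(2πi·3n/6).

Modulation property: DFT(ω_6^(-3n)·x[n]) = X[(k-3) mod 6], so circularly shift X by 3 positions.

X[k-3] = [-11, 2.5000-2.5981i, -3.5000-4.3301i, -5, -3.5000+4.3301i, 2.5000+2.5981i]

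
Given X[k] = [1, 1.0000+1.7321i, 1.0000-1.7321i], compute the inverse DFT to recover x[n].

x[n] = (1/3) Σ(k=0 to 2) X[k] · e^(2πikn/3)

Computing each x[n]:
x[0] = 1
x[1] = -1
x[2] = 1

x = [1, -1, 1]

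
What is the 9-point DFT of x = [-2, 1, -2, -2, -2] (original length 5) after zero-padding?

Original 5-point DFT: [-7, 0.9271-2.8532i, -2.4271-1.7634i, -2.4271+1.7634i, 0.9271+2.8532i]
Zero-padded 9-point DFT provides frequency interpolation.

DFT_9([x, 0, ...]) = [-7, 1.2981+3.7429i, -0.4791-3.3184i, -2.5000-0.8660i, -3.8191-1.8652i, -3.8191+1.8652i, -2.5000+0.8660i, -0.4791+3.3184i, 1.2981-3.7429i]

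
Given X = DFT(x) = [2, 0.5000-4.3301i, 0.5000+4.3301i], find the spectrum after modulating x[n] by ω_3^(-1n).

Modulation property: DFT(ω_3^(-1n)·x[n]) = X[(k-1) mod 3], so circularly shift X by 1 positions.

X[k-1] = [0.5000+4.3301i, 2, 0.5000-4.3301i]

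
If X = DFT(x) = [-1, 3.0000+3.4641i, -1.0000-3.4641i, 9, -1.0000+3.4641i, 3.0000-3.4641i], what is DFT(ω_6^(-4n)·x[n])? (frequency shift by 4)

Modulation property: DFT(ω_6^(-4n)·x[n]) = X[(k-4) mod 6], so circularly shift X by 4 positions.

X[k-4] = [-1.0000-3.4641i, 9, -1.0000+3.4641i, 3.0000-3.4641i, -1, 3.0000+3.4641i]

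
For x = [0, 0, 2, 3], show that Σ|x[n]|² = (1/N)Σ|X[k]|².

Time domain:
Σ|x[n]|² = |0|² + |0|² + |2|² + |3|² = 13.0000

Frequency domain:
(1/4)Σ|X[k]|² = (1/4)(|5|² + |-2+3i|² + |-1|² + |-2-3i|²) = (1/4)·52.0000 = 13.0000

Both sides agree, confirming Parseval's theorem.

Σ|x[n]|² = (1/N)Σ|X[k]|² = 13.0000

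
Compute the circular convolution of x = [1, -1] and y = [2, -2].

(x ⊛ y)[n] = Σ(m=0 to 1) x[m] · y[(n-m) mod 2]

Computing each output sample:
(x ⊛ y)[0] = 4
(x ⊛ y)[1] = -4

x ⊛ y = [4, -4]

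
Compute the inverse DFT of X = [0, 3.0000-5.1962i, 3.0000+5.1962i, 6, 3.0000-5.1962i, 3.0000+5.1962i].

x[n] = (1/6) Σ(k=0 to 5) X[k] · e^(2πikn/6)

Computing each x[n]:
x[0] = 3
x[1] = -1
x[2] = 3
x[3] = -1
x[4] = -3
x[5] = -1

x = [3, -1, 3, -1, -3, -1]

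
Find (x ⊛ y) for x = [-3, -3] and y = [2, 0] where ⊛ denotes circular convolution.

(x ⊛ y)[n] = Σ(m=0 to 1) x[m] · y[(n-m) mod 2]

Computing each output sample:
(x ⊛ y)[0] = -6
(x ⊛ y)[1] = -6

x ⊛ y = [-6, -6]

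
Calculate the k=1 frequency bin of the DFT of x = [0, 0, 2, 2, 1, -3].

X[1] = Σ(n=0 to 5) x[n] · ω_6^(1n) where ω_6 = e^(-2πi/6)
= (0)·ω_6^0 + (0)·ω_6^1 + (2)·ω_6^2 + (2)·ω_6^3 + (1)·ω_6^4 + (-3)·ω_6^5

X[1] = -5.0000-3.4641i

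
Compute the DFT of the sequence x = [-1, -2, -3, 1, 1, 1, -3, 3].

X[k] = Σ(n=0 to 7) x[n] · ω_8^(nk)
where ω_8 = e^(-2πi/8)

Computing each X[k]:
X[0] = -3
X[1] = -2.7071+3.5355i
X[2] = 6+5i
X[3] = -1.2929+3.5355i
X[4] = -9
X[5] = -1.2929-3.5355i
X[6] = 6-5i
X[7] = -2.7071-3.5355i

X = [-3, -2.7071+3.5355i, 6+5i, -1.2929+3.5355i, -9, -1.2929-3.5355i, 6-5i, -2.7071-3.5355i]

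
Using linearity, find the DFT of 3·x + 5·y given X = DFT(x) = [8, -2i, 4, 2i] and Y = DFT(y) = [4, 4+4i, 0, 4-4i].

By linearity: DFT(3x + 5y) = 3·DFT(x) + 5·DFT(y)
= 3·[8, -2i, 4, 2i] + 5·[4, 4+4i, 0, 4-4i]

Computing element-wise:
Z[0] = 3·(8) + 5·(4) = 44
Z[1] = 3·(-2i) + 5·(4+4i) = 20+14i
Z[2] = 3·(4) + 5·(0) = 12
Z[3] = 3·(2i) + 5·(4-4i) = 20-14i

DFT(3x + 5y) = 3·X + 5·Y = [44, 20+14i, 12, 20-14i]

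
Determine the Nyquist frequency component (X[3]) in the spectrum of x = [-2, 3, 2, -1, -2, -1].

X[3] = Σ(n=0 to 5) x[n] · ω_6^(3n) where ω_6 = e^(-2πi/6)
= (-2)·ω_6^0 + (3)·ω_6^3 + (2)·ω_6^6 + (-1)·ω_6^9 + (-2)·ω_6^12 + (-1)·ω_6^15

X[3] = -3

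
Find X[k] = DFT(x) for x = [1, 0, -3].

X[k] = Σ(n=0 to 2) x[n] · ω_3^(nk)
where ω_3 = e^(-2πi/3)

Computing each X[k]:
X[0] = -2
X[1] = 2.5000-2.5981i
X[2] = 2.5000+2.5981i

X = [-2, 2.5000-2.5981i, 2.5000+2.5981i]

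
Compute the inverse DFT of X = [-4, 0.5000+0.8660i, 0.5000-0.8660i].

x[n] = (1/3) Σ(k=0 to 2) X[k] · e^(2πikn/3)

Computing each x[n]:
x[0] = -1
x[1] = -2
x[2] = -1

x = [-1, -2, -1]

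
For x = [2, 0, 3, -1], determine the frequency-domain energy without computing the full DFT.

Parseval: Σ|x[n]|² = (1/N)Σ|X[k]|², so Σ|X[k]|² = N·Σ|x[n]|² = 4·14.0000

Σ|X[k]|² = N·Σ|x[n]|² = 4·14.0000 = 56.0000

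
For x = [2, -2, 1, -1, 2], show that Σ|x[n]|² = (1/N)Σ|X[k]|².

Time domain:
Σ|x[n]|² = |2|² + |-2|² + |1|² + |-1|² + |2|² = 14.0000

Frequency domain:
(1/5)Σ|X[k]|² = (1/5)(|2|² + |2.0000+2.6287i|² + |2.0000+4.2533i|² + |2.0000-4.2533i|² + |2.0000-2.6287i|²) = (1/5)·70.0000 = 14.0000

Both sides agree, confirming Parseval's theorem.

Σ|x[n]|² = (1/N)Σ|X[k]|² = 14.0000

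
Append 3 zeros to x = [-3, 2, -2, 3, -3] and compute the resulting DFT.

Original 5-point DFT: [-3, -4.1180-1.8164i, -1.8820-7.6942i, -1.8820+7.6942i, -4.1180+1.8164i]
Zero-padded 8-point DFT provides frequency interpolation.

DFT_8([x, 0, ...]) = [-3, -0.7071-1.5355i, -4+1i, 0.7071-5.5355i, -13, 0.7071+5.5355i, -4-1i, -0.7071+1.5355i]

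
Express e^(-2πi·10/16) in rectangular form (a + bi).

ω_16^10 = e^(-2πi·10/16)
= cos(-2π·10/16) + i·sin(-2π·10/16)
= cos(-20π/16) + i·sin(-20π/16)

ω_16^10 = cos(-20π/16) + i·sin(-20π/16) = -0.7071+0.7071i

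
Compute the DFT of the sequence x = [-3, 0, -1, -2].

X[k] = Σ(n=0 to 3) x[n] · ω_4^(nk)
where ω_4 = e^(-2πi/4)

Computing each X[k]:
X[0] = -6
X[1] = -2-2i
X[2] = -2
X[3] = -2+2i

X = [-6, -2-2i, -2, -2+2i]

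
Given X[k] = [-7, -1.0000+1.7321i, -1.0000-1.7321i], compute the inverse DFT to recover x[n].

x[n] = (1/3) Σ(k=0 to 2) X[k] · e^(2πikn/3)

Computing each x[n]:
x[0] = -3
x[1] = -3
x[2] = -1

x = [-3, -3, -1]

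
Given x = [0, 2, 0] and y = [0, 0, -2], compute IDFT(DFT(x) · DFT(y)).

(x ⊛ y)[n] = Σ(m=0 to 2) x[m] · y[(n-m) mod 3]

Computing each output sample:
(x ⊛ y)[0] = -4
(x ⊛ y)[1] = 0
(x ⊛ y)[2] = 0

x ⊛ y = [-4, 0, 0]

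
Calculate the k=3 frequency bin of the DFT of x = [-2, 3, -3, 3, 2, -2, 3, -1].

X[3] = Σ(n=0 to 7) x[n] · ω_8^(3n) where ω_8 = e^(-2πi/8)
= (-2)·ω_8^0 + (3)·ω_8^3 + (-3)·ω_8^6 + (3)·ω_8^9 + (2)·ω_8^12 + (-2)·ω_8^15 + (3)·ω_8^18 + (-1)·ω_8^21

X[3] = -4.7071-12.3640i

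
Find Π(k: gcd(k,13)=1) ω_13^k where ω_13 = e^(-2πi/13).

The primitive 13th roots of unity are ω_13^k for k coprime to 13: k ∈ {1, 2, 3, 4, 5, 6, 7, 8, 9, 10, 11, 12}
Their product equals the constant term of the cyclotomic polynomial Φ_13(x) up to sign.
For n ≥ 3, the product of all primitive nth roots of unity is 1. (For n=1 it is 1; for n=2 it is -1.)

1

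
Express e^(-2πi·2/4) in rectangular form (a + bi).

ω_4^2 = e^(-2πi·2/4)
= cos(-2π·2/4) + i·sin(-2π·2/4)
= cos(-4π/4) + i·sin(-4π/4)

ω_4^2 = cos(-4π/4) + i·sin(-4π/4) = -1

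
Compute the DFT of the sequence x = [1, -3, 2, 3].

X[k] = Σ(n=0 to 3) x[n] · ω_4^(nk)
where ω_4 = e^(-2πi/4)

Computing each X[k]:
X[0] = 3
X[1] = -1+6i
X[2] = 3
X[3] = -1-6i

X = [3, -1+6i, 3, -1-6i]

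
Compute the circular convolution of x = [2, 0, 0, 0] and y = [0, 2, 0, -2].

(x ⊛ y)[n] = Σ(m=0 to 3) x[m] · y[(n-m) mod 4]

Computing each output sample:
(x ⊛ y)[0] = 0
(x ⊛ y)[1] = 4
(x ⊛ y)[2] = 0
(x ⊛ y)[3] = -4

x ⊛ y = [0, 4, 0, -4]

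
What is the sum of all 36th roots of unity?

Sum of all nth roots of unity equals 0 for n > 1 (geometric series with r ≠ 1).

0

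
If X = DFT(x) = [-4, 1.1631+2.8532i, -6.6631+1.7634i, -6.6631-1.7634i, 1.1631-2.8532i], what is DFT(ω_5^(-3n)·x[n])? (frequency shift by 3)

Modulation property: DFT(ω_5^(-3n)·x[n]) = X[(k-3) mod 5], so circularly shift X by 3 positions.

X[k-3] = [-6.6631+1.7634i, -6.6631-1.7634i, 1.1631-2.8532i, -4, 1.1631+2.8532i]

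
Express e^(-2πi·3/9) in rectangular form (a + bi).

ω_9^3 = e^(-2πi·3/9)
= cos(-2π·3/9) + i·sin(-2π·3/9)
= cos(-6π/9) + i·sin(-6π/9)

ω_9^3 = cos(-6π/9) + i·sin(-6π/9) = -0.5000-0.8660i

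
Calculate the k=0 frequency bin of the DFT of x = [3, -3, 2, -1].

X[0] = Σ(n=0 to 3) x[n] · ω_4^0 = Σ x[n]
= (3) + (-3) + (2) + (-1)

X[0] = 1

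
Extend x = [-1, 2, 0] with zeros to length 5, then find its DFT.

Original 3-point DFT: [1, -2.0000-1.7321i, -2.0000+1.7321i]
Zero-padded 5-point DFT provides frequency interpolation.

DFT_5([x, 0, ...]) = [1, -0.3820-1.9021i, -2.6180-1.1756i, -2.6180+1.1756i, -0.3820+1.9021i]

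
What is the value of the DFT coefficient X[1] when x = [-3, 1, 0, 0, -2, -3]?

X[1] = Σ(n=0 to 5) x[n] · ω_6^(1n) where ω_6 = e^(-2πi/6)
= (-3)·ω_6^0 + (1)·ω_6^1 + (0)·ω_6^2 + (0)·ω_6^3 + (-2)·ω_6^4 + (-3)·ω_6^5

X[1] = -3.0000-5.1962i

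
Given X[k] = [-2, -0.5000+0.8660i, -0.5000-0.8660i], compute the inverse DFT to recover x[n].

x[n] = (1/3) Σ(k=0 to 2) X[k] · e^(2πikn/3)

Computing each x[n]:
x[0] = -1
x[1] = -1
x[2] = 0

x = [-1, -1, 0]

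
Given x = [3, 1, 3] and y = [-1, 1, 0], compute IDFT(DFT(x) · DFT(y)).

(x ⊛ y)[n] = Σ(m=0 to 2) x[m] · y[(n-m) mod 3]

Computing each output sample:
(x ⊛ y)[0] = 0
(x ⊛ y)[1] = 2
(x ⊛ y)[2] = -2

x ⊛ y = [0, 2, -2]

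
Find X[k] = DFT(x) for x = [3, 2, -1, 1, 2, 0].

X[k] = Σ(n=0 to 5) x[n] · ω_6^(nk)
where ω_6 = e^(-2πi/6)

Computing each X[k]:
X[0] = 7
X[1] = 2.5000+0.8660i
X[2] = 2.5000-4.3301i
X[3] = 1
X[4] = 2.5000+4.3301i
X[5] = 2.5000-0.8660i

X = [7, 2.5000+0.8660i, 2.5000-4.3301i, 1, 2.5000+4.3301i, 2.5000-0.8660i]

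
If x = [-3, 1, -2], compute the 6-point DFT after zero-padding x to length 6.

Original 3-point DFT: [-4, -2.5000-2.5981i, -2.5000+2.5981i]
Zero-padded 6-point DFT provides frequency interpolation.

DFT_6([x, 0, ...]) = [-4, -1.5000+0.8660i, -2.5000-2.5981i, -6, -2.5000+2.5981i, -1.5000-0.8660i]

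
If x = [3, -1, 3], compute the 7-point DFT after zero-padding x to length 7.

Original 3-point DFT: [5, 2.0000+3.4641i, 2.0000-3.4641i]
Zero-padded 7-point DFT provides frequency interpolation.

DFT_7([x, 0, ...]) = [5, 1.7089-2.1430i, 0.5196+2.2766i, 5.7714+2.7794i, 5.7714-2.7794i, 0.5196-2.2766i, 1.7089+2.1430i]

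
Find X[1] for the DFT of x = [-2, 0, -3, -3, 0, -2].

X[1] = Σ(n=0 to 5) x[n] · ω_6^(1n) where ω_6 = e^(-2πi/6)
= (-2)·ω_6^0 + (0)·ω_6^1 + (-3)·ω_6^2 + (-3)·ω_6^3 + (0)·ω_6^4 + (-2)·ω_6^5

X[1] = 1.5000+0.8660i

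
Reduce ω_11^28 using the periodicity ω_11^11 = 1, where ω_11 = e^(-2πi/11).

Since ω_11^11 = 1, powers reduce modulo 11.
28 mod 11 = 6
So ω_11^28 = ω_11^6 = e^(-2πi·6/11)

ω_11^28 = ω_11^6 = -0.9595+0.2817i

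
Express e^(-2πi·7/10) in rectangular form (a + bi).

ω_10^7 = e^(-2πi·7/10)
= cos(-2π·7/10) + i·sin(-2π·7/10)
= cos(-14π/10) + i·sin(-14π/10)

ω_10^7 = cos(-14π/10) + i·sin(-14π/10) = -0.3090+0.9511i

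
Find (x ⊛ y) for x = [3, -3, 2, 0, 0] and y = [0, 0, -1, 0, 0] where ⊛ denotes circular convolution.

(x ⊛ y)[n] = Σ(m=0 to 4) x[m] · y[(n-m) mod 5]

Computing each output sample:
(x ⊛ y)[0] = 0
(x ⊛ y)[1] = 0
(x ⊛ y)[2] = -3
(x ⊛ y)[3] = 3
(x ⊛ y)[4] = -2

x ⊛ y = [0, 0, -3, 3, -2]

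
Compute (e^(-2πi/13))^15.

Since ω_13^13 = 1, powers reduce modulo 13.
15 mod 13 = 2
So ω_13^15 = ω_13^2 = e^(-2πi·2/13)

ω_13^15 = ω_13^2 = 0.5681-0.8230i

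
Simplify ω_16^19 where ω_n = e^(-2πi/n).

Since ω_16^16 = 1, powers reduce modulo 16.
19 mod 16 = 3
So ω_16^19 = ω_16^3 = e^(-2πi·3/16)

ω_16^19 = ω_16^3 = 0.3827-0.9239i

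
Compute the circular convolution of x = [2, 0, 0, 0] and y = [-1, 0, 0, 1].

(x ⊛ y)[n] = Σ(m=0 to 3) x[m] · y[(n-m) mod 4]

Computing each output sample:
(x ⊛ y)[0] = -2
(x ⊛ y)[1] = 0
(x ⊛ y)[2] = 0
(x ⊛ y)[3] = 2

x ⊛ y = [-2, 0, 0, 2]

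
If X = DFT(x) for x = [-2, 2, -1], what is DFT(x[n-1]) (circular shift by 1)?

Time shift by 1: X_shifted[k] = ω_3^(1k) · X[k]
Shifted x = [-1, -2, 2]

DFT(x[n-1]) = [-1, -1.0000+3.4641i, -1.0000-3.4641i]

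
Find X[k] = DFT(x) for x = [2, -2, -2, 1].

X[k] = Σ(n=0 to 3) x[n] · ω_4^(nk)
where ω_4 = e^(-2πi/4)

Computing each X[k]:
X[0] = -1
X[1] = 4+3i
X[2] = 1
X[3] = 4-3i

X = [-1, 4+3i, 1, 4-3i]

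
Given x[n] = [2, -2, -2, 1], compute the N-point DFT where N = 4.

X[k] = Σ(n=0 to 3) x[n] · ω_4^(nk)
where ω_4 = e^(-2πi/4)

Computing each X[k]:
X[0] = -1
X[1] = 4+3i
X[2] = 1
X[3] = 4-3i

X = [-1, 4+3i, 1, 4-3i]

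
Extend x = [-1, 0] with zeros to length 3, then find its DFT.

Original 2-point DFT: [-1, -1]
Zero-padded 3-point DFT provides frequency interpolation.

DFT_3([x, 0, ...]) = [-1, -1, -1]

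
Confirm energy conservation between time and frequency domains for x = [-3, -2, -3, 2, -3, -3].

Time domain:
Σ|x[n]|² = |-3|² + |-2|² + |-3|² + |2|² + |-3|² + |-3|² = 44.0000

Frequency domain:
(1/6)Σ|X[k]|² = (1/6)(|-12|² + |-4.5000-0.8660i|² + |4.5000-0.8660i|² + |-6|² + |4.5000+0.8660i|² + |-4.5000+0.8660i|²) = (1/6)·264.0000 = 44.0000

Both sides agree, confirming Parseval's theorem.

Σ|x[n]|² = (1/N)Σ|X[k]|² = 44.0000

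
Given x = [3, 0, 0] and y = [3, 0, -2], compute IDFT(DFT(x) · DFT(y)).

(x ⊛ y)[n] = Σ(m=0 to 2) x[m] · y[(n-m) mod 3]

Computing each output sample:
(x ⊛ y)[0] = 9
(x ⊛ y)[1] = 0
(x ⊛ y)[2] = -6

x ⊛ y = [9, 0, -6]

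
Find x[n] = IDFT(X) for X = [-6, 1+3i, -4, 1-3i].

x[n] = (1/4) Σ(k=0 to 3) X[k] · e^(2πikn/4)

Computing each x[n]:
x[0] = -2
x[1] = -2
x[2] = -3
x[3] = 1

x = [-2, -2, -3, 1]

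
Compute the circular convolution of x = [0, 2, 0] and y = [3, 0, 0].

(x ⊛ y)[n] = Σ(m=0 to 2) x[m] · y[(n-m) mod 3]

Computing each output sample:
(x ⊛ y)[0] = 0
(x ⊛ y)[1] = 6
(x ⊛ y)[2] = 0

x ⊛ y = [0, 6, 0]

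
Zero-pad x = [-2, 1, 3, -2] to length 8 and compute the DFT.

Original 4-point DFT: [0, -5-3i, 2, -5+3i]
Zero-padded 8-point DFT provides frequency interpolation.

DFT_8([x, 0, ...]) = [0, 0.1213-2.2929i, -5-3i, -4.1213+3.7071i, 2, -4.1213-3.7071i, -5+3i, 0.1213+2.2929i]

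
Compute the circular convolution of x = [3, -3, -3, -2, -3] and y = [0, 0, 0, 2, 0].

(x ⊛ y)[n] = Σ(m=0 to 4) x[m] · y[(n-m) mod 5]

Computing each output sample:
(x ⊛ y)[0] = -6
(x ⊛ y)[1] = -4
(x ⊛ y)[2] = -6
(x ⊛ y)[3] = 6
(x ⊛ y)[4] = -6

x ⊛ y = [-6, -4, -6, 6, -6]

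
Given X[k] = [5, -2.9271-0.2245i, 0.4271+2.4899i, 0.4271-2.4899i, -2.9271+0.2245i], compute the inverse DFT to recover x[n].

x[n] = (1/5) Σ(k=0 to 4) X[k] · e^(2πikn/5)

Computing each x[n]:
x[0] = 0
x[1] = 0
x[2] = 3
x[3] = 1
x[4] = 1

x = [0, 0, 3, 1, 1]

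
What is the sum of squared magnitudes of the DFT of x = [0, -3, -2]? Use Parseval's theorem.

Parseval: Σ|x[n]|² = (1/N)Σ|X[k]|², so Σ|X[k]|² = N·Σ|x[n]|² = 3·13.0000

Σ|X[k]|² = N·Σ|x[n]|² = 3·13.0000 = 39.0000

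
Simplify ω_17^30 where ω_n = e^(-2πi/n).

Since ω_17^17 = 1, powers reduce modulo 17.
30 mod 17 = 13
So ω_17^30 = ω_17^13 = e^(-2πi·13/17)

ω_17^30 = ω_17^13 = 0.0923+0.9957i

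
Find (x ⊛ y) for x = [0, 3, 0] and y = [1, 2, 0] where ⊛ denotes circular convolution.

(x ⊛ y)[n] = Σ(m=0 to 2) x[m] · y[(n-m) mod 3]

Computing each output sample:
(x ⊛ y)[0] = 0
(x ⊛ y)[1] = 3
(x ⊛ y)[2] = 6

x ⊛ y = [0, 3, 6]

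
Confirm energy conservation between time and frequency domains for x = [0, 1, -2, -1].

Time domain:
Σ|x[n]|² = |0|² + |1|² + |-2|² + |-1|² = 6.0000

Frequency domain:
(1/4)Σ|X[k]|² = (1/4)(|-2|² + |2-2i|² + |-2|² + |2+2i|²) = (1/4)·24.0000 = 6.0000

Both sides agree, confirming Parseval's theorem.

Σ|x[n]|² = (1/N)Σ|X[k]|² = 6.0000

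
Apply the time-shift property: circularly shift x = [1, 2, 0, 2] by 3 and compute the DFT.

Time shift by 3: X_shifted[k] = ω_4^(3k) · X[k]
Shifted x = [2, 0, 2, 1]

DFT(x[n-3]) = [5, 1i, 3, -1i]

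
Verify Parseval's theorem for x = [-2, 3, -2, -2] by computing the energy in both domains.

Time domain:
Σ|x[n]|² = |-2|² + |3|² + |-2|² + |-2|² = 21.0000

Frequency domain:
(1/4)Σ|X[k]|² = (1/4)(|-3|² + |-5i|² + |-5|² + |5i|²) = (1/4)·84.0000 = 21.0000

Both sides agree, confirming Parseval's theorem.

Σ|x[n]|² = (1/N)Σ|X[k]|² = 21.0000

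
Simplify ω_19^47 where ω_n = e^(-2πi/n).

Since ω_19^19 = 1, powers reduce modulo 19.
47 mod 19 = 9
So ω_19^47 = ω_19^9 = e^(-2πi·9/19)

ω_19^47 = ω_19^9 = -0.9864-0.1646i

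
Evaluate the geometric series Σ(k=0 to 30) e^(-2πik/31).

Sum of all nth roots of unity equals 0 for n > 1 (geometric series with r ≠ 1).

0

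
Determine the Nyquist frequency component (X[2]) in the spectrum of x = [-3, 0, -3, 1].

X[2] = Σ(n=0 to 3) x[n] · ω_4^(2n) where ω_4 = e^(-2πi/4)
= (-3)·ω_4^0 + (0)·ω_4^2 + (-3)·ω_4^4 + (1)·ω_4^6

X[2] = -7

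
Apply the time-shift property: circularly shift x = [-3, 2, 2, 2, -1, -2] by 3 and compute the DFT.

Time shift by 3: X_shifted[k] = ω_6^(3k) · X[k]
Shifted x = [2, -1, -2, -3, 2, 2]

DFT(x[n-3]) = [0, 5.5000+6.0622i, -1.5000-0.8660i, 4, -1.5000+0.8660i, 5.5000-6.0622i]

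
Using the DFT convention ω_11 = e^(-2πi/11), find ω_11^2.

ω_11^2 = e^(-2πi·2/11)
= cos(-2π·2/11) + i·sin(-2π·2/11)
= cos(-4π/11) + i·sin(-4π/11)

ω_11^2 = cos(-4π/11) + i·sin(-4π/11) = 0.4154-0.9096i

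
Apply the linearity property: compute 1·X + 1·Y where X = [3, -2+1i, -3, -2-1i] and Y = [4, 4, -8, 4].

By linearity: DFT(1x + 1y) = 1·DFT(x) + 1·DFT(y)
= 1·[3, -2+1i, -3, -2-1i] + 1·[4, 4, -8, 4]

Computing element-wise:
Z[0] = 1·(3) + 1·(4) = 7
Z[1] = 1·(-2+1i) + 1·(4) = 2+1i
Z[2] = 1·(-3) + 1·(-8) = -11
Z[3] = 1·(-2-1i) + 1·(4) = 2-1i

DFT(1x + 1y) = 1·X + 1·Y = [7, 2+1i, -11, 2-1i]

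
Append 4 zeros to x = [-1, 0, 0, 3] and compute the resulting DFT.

Original 4-point DFT: [2, -1+3i, -4, -1-3i]
Zero-padded 8-point DFT provides frequency interpolation.

DFT_8([x, 0, ...]) = [2, -3.1213-2.1213i, -1+3i, 1.1213-2.1213i, -4, 1.1213+2.1213i, -1-3i, -3.1213+2.1213i]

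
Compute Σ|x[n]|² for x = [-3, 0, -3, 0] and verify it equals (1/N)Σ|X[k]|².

Time domain:
Σ|x[n]|² = |-3|² + |0|² + |-3|² + |0|² = 18.0000

Frequency domain:
(1/4)Σ|X[k]|² = (1/4)(|-6|² + |0|² + |-6|² + |0|²) = (1/4)·72.0000 = 18.0000

Both sides agree, confirming Parseval's theorem.

Σ|x[n]|² = (1/N)Σ|X[k]|² = 18.0000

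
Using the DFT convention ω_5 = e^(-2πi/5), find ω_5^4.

ω_5^4 = e^(-2πi·4/5)
= cos(-2π·4/5) + i·sin(-2π·4/5)
= cos(-8π/5) + i·sin(-8π/5)

ω_5^4 = cos(-8π/5) + i·sin(-8π/5) = 0.3090+0.9511i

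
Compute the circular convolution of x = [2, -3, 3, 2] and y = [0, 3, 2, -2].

(x ⊛ y)[n] = Σ(m=0 to 3) x[m] · y[(n-m) mod 4]

Computing each output sample:
(x ⊛ y)[0] = 18
(x ⊛ y)[1] = 4
(x ⊛ y)[2] = -9
(x ⊛ y)[3] = -1

x ⊛ y = [18, 4, -9, -1]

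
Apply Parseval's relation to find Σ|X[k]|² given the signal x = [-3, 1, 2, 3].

Parseval: Σ|x[n]|² = (1/N)Σ|X[k]|², so Σ|X[k]|² = N·Σ|x[n]|² = 4·23.0000

Σ|X[k]|² = N·Σ|x[n]|² = 4·23.0000 = 92.0000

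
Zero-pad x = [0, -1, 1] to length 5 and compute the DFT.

Original 3-point DFT: [0, 1.7321i, -1.7321i]
Zero-padded 5-point DFT provides frequency interpolation.

DFT_5([x, 0, ...]) = [0, -1.1180+0.3633i, 1.1180+1.5388i, 1.1180-1.5388i, -1.1180-0.3633i]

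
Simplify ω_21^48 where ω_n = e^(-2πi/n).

Since ω_21^21 = 1, powers reduce modulo 21.
48 mod 21 = 6
So ω_21^48 = ω_21^6 = e^(-2πi·6/21)

ω_21^48 = ω_21^6 = -0.2225-0.9749i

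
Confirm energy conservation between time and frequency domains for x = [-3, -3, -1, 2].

Time domain:
Σ|x[n]|² = |-3|² + |-3|² + |-1|² + |2|² = 23.0000

Frequency domain:
(1/4)Σ|X[k]|² = (1/4)(|-5|² + |-2+5i|² + |-3|² + |-2-5i|²) = (1/4)·92.0000 = 23.0000

Both sides agree, confirming Parseval's theorem.

Σ|x[n]|² = (1/N)Σ|X[k]|² = 23.0000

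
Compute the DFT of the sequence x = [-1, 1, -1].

X[k] = Σ(n=0 to 2) x[n] · ω_3^(nk)
where ω_3 = e^(-2πi/3)

Computing each X[k]:
X[0] = -1
X[1] = -1.0000-1.7321i
X[2] = -1.0000+1.7321i

X = [-1, -1.0000-1.7321i, -1.0000+1.7321i]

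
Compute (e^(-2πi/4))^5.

Since ω_4^4 = 1, powers reduce modulo 4.
5 mod 4 = 1
So ω_4^5 = ω_4^1 = e^(-2πi·1/4)

ω_4^5 = ω_4^1 = -1i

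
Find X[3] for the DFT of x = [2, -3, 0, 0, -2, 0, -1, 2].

X[3] = Σ(n=0 to 7) x[n] · ω_8^(3n) where ω_8 = e^(-2πi/8)
= (2)·ω_8^0 + (-3)·ω_8^3 + (0)·ω_8^6 + (0)·ω_8^9 + (-2)·ω_8^12 + (0)·ω_8^15 + (-1)·ω_8^18 + (2)·ω_8^21

X[3] = 4.7071+4.5355i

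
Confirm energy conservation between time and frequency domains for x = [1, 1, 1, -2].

Time domain:
Σ|x[n]|² = |1|² + |1|² + |1|² + |-2|² = 7.0000

Frequency domain:
(1/4)Σ|X[k]|² = (1/4)(|1|² + |-3i|² + |3|² + |3i|²) = (1/4)·28.0000 = 7.0000

Both sides agree, confirming Parseval's theorem.

Σ|x[n]|² = (1/N)Σ|X[k]|² = 7.0000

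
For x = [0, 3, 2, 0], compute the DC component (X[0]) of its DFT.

X[0] = Σ(n=0 to 3) x[n] · ω_4^0 = Σ x[n]
= (0) + (3) + (2) + (0)

X[0] = 5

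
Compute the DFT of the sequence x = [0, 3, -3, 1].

X[k] = Σ(n=0 to 3) x[n] · ω_4^(nk)
where ω_4 = e^(-2πi/4)

Computing each X[k]:
X[0] = 1
X[1] = 3-2i
X[2] = -7
X[3] = 3+2i

X = [1, 3-2i, -7, 3+2i]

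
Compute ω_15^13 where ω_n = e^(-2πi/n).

ω_15^13 = e^(-2πi·13/15)
= cos(-2π·13/15) + i·sin(-2π·13/15)
= cos(-26π/15) + i·sin(-26π/15)

ω_15^13 = cos(-26π/15) + i·sin(-26π/15) = 0.6691+0.7431i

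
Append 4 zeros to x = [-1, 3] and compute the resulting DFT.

Original 2-point DFT: [2, -4]
Zero-padded 6-point DFT provides frequency interpolation.

DFT_6([x, 0, ...]) = [2, 0.5000-2.5981i, -2.5000-2.5981i, -4, -2.5000+2.5981i, 0.5000+2.5981i]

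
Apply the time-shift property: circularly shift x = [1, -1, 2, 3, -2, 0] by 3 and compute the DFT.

Time shift by 3: X_shifted[k] = ω_6^(3k) · X[k]
Shifted x = [3, -2, 0, 1, -1, 2]

DFT(x[n-3]) = [3, 2.5000+2.5981i, 4.5000+4.3301i, 1, 4.5000-4.3301i, 2.5000-2.5981i]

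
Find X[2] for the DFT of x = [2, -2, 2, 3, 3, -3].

X[2] = Σ(n=0 to 5) x[n] · ω_6^(2n) where ω_6 = e^(-2πi/6)
= (2)·ω_6^0 + (-2)·ω_6^2 + (2)·ω_6^4 + (3)·ω_6^6 + (3)·ω_6^8 + (-3)·ω_6^10

X[2] = 5.0000-1.7321i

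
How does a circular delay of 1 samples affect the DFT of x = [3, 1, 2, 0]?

Time shift by 1: X_shifted[k] = ω_4^(1k) · X[k]
Shifted x = [0, 3, 1, 2]

DFT(x[n-1]) = [6, -1-1i, -4, -1+1i]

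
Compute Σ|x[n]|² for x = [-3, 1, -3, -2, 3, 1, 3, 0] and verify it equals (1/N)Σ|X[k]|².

Time domain:
Σ|x[n]|² = |-3|² + |1|² + |-3|² + |-2|² + |3|² + |1|² + |3|² + |0|² = 42.0000

Frequency domain:
(1/8)Σ|X[k]|² = (1/8)(|0|² + |-4.5858+7.4142i|² + |-4i|² + |-7.4142-4.5858i|² + |0|² + |-7.4142+4.5858i|² + |4i|² + |-4.5858-7.4142i|²) = (1/8)·336.0000 = 42.0000

Both sides agree, confirming Parseval's theorem.

Σ|x[n]|² = (1/N)Σ|X[k]|² = 42.0000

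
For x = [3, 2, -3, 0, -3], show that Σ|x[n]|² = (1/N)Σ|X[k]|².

Time domain:
Σ|x[n]|² = |3|² + |2|² + |-3|² + |0|² + |-3|² = 31.0000

Frequency domain:
(1/5)Σ|X[k]|² = (1/5)(|-1|² + |5.1180-2.9919i|² + |2.8820-5.7921i|² + |2.8820+5.7921i|² + |5.1180+2.9919i|²) = (1/5)·155.0000 = 31.0000

Both sides agree, confirming Parseval's theorem.

Σ|x[n]|² = (1/N)Σ|X[k]|² = 31.0000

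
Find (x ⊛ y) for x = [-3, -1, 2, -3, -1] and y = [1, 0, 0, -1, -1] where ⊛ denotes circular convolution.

(x ⊛ y)[n] = Σ(m=0 to 4) x[m] · y[(n-m) mod 5]

Computing each output sample:
(x ⊛ y)[0] = -4
(x ⊛ y)[1] = 0
(x ⊛ y)[2] = 6
(x ⊛ y)[3] = 1
(x ⊛ y)[4] = 3

x ⊛ y = [-4, 0, 6, 1, 3]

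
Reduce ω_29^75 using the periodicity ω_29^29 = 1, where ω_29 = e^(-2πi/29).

Since ω_29^29 = 1, powers reduce modulo 29.
75 mod 29 = 17
So ω_29^75 = ω_29^17 = e^(-2πi·17/29)

ω_29^75 = ω_29^17 = -0.8569+0.5156i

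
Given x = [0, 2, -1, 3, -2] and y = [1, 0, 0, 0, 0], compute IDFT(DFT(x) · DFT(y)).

(x ⊛ y)[n] = Σ(m=0 to 4) x[m] · y[(n-m) mod 5]

Computing each output sample:
(x ⊛ y)[0] = 0
(x ⊛ y)[1] = 2
(x ⊛ y)[2] = -1
(x ⊛ y)[3] = 3
(x ⊛ y)[4] = -2

x ⊛ y = [0, 2, -1, 3, -2]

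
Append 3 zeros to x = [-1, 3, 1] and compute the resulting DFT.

Original 3-point DFT: [3, -3.0000-1.7321i, -3.0000+1.7321i]
Zero-padded 6-point DFT provides frequency interpolation.

DFT_6([x, 0, ...]) = [3, -3.4641i, -3.0000-1.7321i, -3, -3.0000+1.7321i, 3.4641i]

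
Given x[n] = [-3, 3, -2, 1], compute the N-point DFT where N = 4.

X[k] = Σ(n=0 to 3) x[n] · ω_4^(nk)
where ω_4 = e^(-2πi/4)

Computing each X[k]:
X[0] = -1
X[1] = -1-2i
X[2] = -9
X[3] = -1+2i

X = [-1, -1-2i, -9, -1+2i]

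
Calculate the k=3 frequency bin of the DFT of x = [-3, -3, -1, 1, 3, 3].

X[3] = Σ(n=0 to 5) x[n] · ω_6^(3n) where ω_6 = e^(-2πi/6)
= (-3)·ω_6^0 + (-3)·ω_6^3 + (-1)·ω_6^6 + (1)·ω_6^9 + (3)·ω_6^12 + (3)·ω_6^15

X[3] = -2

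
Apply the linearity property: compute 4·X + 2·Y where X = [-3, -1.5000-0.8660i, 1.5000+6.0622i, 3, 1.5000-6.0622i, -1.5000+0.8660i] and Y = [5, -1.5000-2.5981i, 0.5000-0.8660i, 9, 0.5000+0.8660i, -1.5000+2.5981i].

By linearity: DFT(4x + 2y) = 4·DFT(x) + 2·DFT(y)
= 4·[-3, -1.5000-0.8660i, 1.5000+6.0622i, 3, 1.5000-6.0622i, -1.5000+0.8660i] + 2·[5, -1.5000-2.5981i, 0.5000-0.8660i, 9, 0.5000+0.8660i, -1.5000+2.5981i]

Computing element-wise:
Z[0] = 4·(-3) + 2·(5) = -2
Z[1] = 4·(-1.5000-0.8660i) + 2·(-1.5000-2.5981i) = -9.0000-8.6602i
Z[2] = 4·(1.5000+6.0622i) + 2·(0.5000-0.8660i) = 7.0000+22.5168i
Z[3] = 4·(3) + 2·(9) = 30
Z[4] = 4·(1.5000-6.0622i) + 2·(0.5000+0.8660i) = 7.0000-22.5168i
Z[5] = 4·(-1.5000+0.8660i) + 2·(-1.5000+2.5981i) = -9.0000+8.6602i

DFT(4x + 2y) = 4·X + 2·Y = [-2, -9.0000-8.6602i, 7.0000+22.5168i, 30, 7.0000-22.5168i, -9.0000+8.6602i]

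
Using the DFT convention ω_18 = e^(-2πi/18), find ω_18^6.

ω_18^6 = e^(-2πi·6/18)
= cos(-2π·6/18) + i·sin(-2π·6/18)
= cos(-12π/18) + i·sin(-12π/18)

ω_18^6 = cos(-12π/18) + i·sin(-12π/18) = -0.5000-0.8660i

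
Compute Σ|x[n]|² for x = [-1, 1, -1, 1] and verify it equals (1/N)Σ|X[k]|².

Time domain:
Σ|x[n]|² = |-1|² + |1|² + |-1|² + |1|² = 4.0000

Frequency domain:
(1/4)Σ|X[k]|² = (1/4)(|0|² + |0|² + |-4|² + |0|²) = (1/4)·16.0000 = 4.0000

Both sides agree, confirming Parseval's theorem.

Σ|x[n]|² = (1/N)Σ|X[k]|² = 4.0000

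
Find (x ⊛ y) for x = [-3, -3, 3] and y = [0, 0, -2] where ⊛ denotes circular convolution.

(x ⊛ y)[n] = Σ(m=0 to 2) x[m] · y[(n-m) mod 3]

Computing each output sample:
(x ⊛ y)[0] = 6
(x ⊛ y)[1] = -6
(x ⊛ y)[2] = 6

x ⊛ y = [6, -6, 6]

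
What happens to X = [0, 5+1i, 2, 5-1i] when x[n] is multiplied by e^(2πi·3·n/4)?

Modulation property: DFT(ω_4^(-3n)·x[n]) = X[(k-3) mod 4], so circularly shift X by 3 positions.

X[k-3] = [5+1i, 2, 5-1i, 0]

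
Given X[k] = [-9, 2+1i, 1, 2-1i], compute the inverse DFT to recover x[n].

x[n] = (1/4) Σ(k=0 to 3) X[k] · e^(2πikn/4)

Computing each x[n]:
x[0] = -1
x[1] = -3
x[2] = -3
x[3] = -2

x = [-1, -3, -3, -2]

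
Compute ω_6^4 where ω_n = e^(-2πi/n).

ω_6^4 = e^(-2πi·4/6)
= cos(-2π·4/6) + i·sin(-2π·4/6)
= cos(-8π/6) + i·sin(-8π/6)

ω_6^4 = cos(-8π/6) + i·sin(-8π/6) = -0.5000+0.8660i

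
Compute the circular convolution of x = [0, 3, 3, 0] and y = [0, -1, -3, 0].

(x ⊛ y)[n] = Σ(m=0 to 3) x[m] · y[(n-m) mod 4]

Computing each output sample:
(x ⊛ y)[0] = -9
(x ⊛ y)[1] = 0
(x ⊛ y)[2] = -3
(x ⊛ y)[3] = -12

x ⊛ y = [-9, 0, -3, -12]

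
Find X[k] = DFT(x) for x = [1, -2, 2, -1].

X[k] = Σ(n=0 to 3) x[n] · ω_4^(nk)
where ω_4 = e^(-2πi/4)

Computing each X[k]:
X[0] = 0
X[1] = -1+1i
X[2] = 6
X[3] = -1-1i

X = [0, -1+1i, 6, -1-1i]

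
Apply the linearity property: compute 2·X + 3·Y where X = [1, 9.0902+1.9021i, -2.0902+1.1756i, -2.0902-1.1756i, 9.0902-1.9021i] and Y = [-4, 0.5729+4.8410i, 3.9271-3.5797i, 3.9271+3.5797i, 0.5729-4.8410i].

By linearity: DFT(2x + 3y) = 2·DFT(x) + 3·DFT(y)
= 2·[1, 9.0902+1.9021i, -2.0902+1.1756i, -2.0902-1.1756i, 9.0902-1.9021i] + 3·[-4, 0.5729+4.8410i, 3.9271-3.5797i, 3.9271+3.5797i, 0.5729-4.8410i]

Computing element-wise:
Z[0] = 2·(1) + 3·(-4) = -10
Z[1] = 2·(9.0902+1.9021i) + 3·(0.5729+4.8410i) = 19.8991+18.3272i
Z[2] = 2·(-2.0902+1.1756i) + 3·(3.9271-3.5797i) = 7.6009-8.3879i
Z[3] = 2·(-2.0902-1.1756i) + 3·(3.9271+3.5797i) = 7.6009+8.3879i
Z[4] = 2·(9.0902-1.9021i) + 3·(0.5729-4.8410i) = 19.8991-18.3272i

DFT(2x + 3y) = 2·X + 3·Y = [-10, 19.8991+18.3272i, 7.6009-8.3879i, 7.6009+8.3879i, 19.8991-18.3272i]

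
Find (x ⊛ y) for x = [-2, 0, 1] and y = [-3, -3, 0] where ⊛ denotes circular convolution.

(x ⊛ y)[n] = Σ(m=0 to 2) x[m] · y[(n-m) mod 3]

Computing each output sample:
(x ⊛ y)[0] = 3
(x ⊛ y)[1] = 6
(x ⊛ y)[2] = -3

x ⊛ y = [3, 6, -3]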